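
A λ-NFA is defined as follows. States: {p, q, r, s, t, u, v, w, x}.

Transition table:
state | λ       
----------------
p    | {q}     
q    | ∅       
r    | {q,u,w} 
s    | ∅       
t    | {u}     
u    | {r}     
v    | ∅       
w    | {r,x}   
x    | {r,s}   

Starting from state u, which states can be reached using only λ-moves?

{q, r, s, u, w, x}

Start with {u}.
From u via λ: add r.
From r via λ: add q, w.
From w via λ: add x.
From x via λ: add s.
No new states can be added; the closed set is {q, r, s, u, w, x}.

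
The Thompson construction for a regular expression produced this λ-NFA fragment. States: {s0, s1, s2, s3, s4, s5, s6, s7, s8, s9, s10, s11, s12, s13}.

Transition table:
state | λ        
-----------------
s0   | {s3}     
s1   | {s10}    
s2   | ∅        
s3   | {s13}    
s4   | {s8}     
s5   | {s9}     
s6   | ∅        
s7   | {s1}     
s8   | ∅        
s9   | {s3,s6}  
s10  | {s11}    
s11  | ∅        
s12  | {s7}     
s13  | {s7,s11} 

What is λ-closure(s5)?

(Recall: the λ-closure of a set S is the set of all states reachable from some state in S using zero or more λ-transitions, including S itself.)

{s1, s3, s5, s6, s7, s9, s10, s11, s13}

Start with {s5}.
From s5 via λ: add s9.
From s9 via λ: add s3, s6.
From s3 via λ: add s13.
From s13 via λ: add s7, s11.
From s7 via λ: add s1.
From s1 via λ: add s10.
No new states can be added; the closed set is {s1, s3, s5, s6, s7, s9, s10, s11, s13}.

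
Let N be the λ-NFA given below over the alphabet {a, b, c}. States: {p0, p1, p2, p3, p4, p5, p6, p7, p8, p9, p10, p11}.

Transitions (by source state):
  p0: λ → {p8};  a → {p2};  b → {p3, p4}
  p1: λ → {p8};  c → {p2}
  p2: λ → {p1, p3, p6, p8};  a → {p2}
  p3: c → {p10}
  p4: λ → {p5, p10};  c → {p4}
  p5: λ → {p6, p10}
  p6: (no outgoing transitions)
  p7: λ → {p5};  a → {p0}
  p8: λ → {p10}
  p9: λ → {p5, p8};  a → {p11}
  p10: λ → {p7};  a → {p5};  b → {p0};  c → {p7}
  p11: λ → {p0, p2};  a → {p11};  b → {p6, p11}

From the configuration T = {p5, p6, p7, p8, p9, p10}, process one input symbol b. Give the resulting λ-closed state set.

p10 on b → {p0}.
No b-transition from p5, p6, p7, p8, p9.
Union after reading b: {p0}.
Now take the λ-closure:
From p0 via λ: add p8.
From p8 via λ: add p10.
From p10 via λ: add p7.
From p7 via λ: add p5.
From p5 via λ: add p6.
No new states can be added; the closed set is {p0, p5, p6, p7, p8, p10}.

{p0, p5, p6, p7, p8, p10}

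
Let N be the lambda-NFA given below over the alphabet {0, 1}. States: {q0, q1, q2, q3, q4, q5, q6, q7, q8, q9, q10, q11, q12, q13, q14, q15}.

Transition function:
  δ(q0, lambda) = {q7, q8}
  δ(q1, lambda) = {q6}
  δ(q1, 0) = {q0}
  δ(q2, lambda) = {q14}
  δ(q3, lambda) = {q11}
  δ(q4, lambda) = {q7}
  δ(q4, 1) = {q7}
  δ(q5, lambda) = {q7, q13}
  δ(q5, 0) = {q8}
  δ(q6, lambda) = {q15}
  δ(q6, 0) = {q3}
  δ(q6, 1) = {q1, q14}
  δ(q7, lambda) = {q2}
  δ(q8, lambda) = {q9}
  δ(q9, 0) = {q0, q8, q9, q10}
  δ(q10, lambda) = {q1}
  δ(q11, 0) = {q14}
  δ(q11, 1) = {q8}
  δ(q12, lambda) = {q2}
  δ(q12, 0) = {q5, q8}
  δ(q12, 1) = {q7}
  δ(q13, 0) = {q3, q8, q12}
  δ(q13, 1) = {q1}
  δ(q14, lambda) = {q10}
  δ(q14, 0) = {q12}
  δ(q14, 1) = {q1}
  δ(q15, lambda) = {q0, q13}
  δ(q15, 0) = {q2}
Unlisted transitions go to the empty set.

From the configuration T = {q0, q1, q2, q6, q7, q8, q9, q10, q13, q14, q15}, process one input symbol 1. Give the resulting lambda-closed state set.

q6 on 1 → {q1, q14}.
q13 on 1 → {q1}.
q14 on 1 → {q1}.
No 1-transition from q0, q1, q2, q7, q8, q9, q10, q15.
Union after reading 1: {q1, q14}.
Now take the lambda-closure:
From q1 via lambda: add q6.
From q14 via lambda: add q10.
From q6 via lambda: add q15.
From q15 via lambda: add q0, q13.
From q0 via lambda: add q7, q8.
From q7 via lambda: add q2.
From q8 via lambda: add q9.
No new states can be added; the closed set is {q0, q1, q2, q6, q7, q8, q9, q10, q13, q14, q15}.

{q0, q1, q2, q6, q7, q8, q9, q10, q13, q14, q15}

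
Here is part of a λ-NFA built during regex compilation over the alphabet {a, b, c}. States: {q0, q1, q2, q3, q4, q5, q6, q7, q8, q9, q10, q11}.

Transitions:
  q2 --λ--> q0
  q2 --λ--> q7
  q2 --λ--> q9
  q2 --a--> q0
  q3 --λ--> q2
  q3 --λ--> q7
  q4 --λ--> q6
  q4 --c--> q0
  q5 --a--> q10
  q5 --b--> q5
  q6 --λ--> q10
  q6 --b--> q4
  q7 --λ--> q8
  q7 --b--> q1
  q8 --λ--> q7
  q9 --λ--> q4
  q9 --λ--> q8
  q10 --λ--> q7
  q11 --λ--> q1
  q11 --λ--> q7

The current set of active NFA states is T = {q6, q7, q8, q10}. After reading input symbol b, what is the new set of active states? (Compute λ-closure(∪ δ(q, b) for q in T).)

{q1, q4, q6, q7, q8, q10}

q6 on b → {q4}.
q7 on b → {q1}.
No b-transition from q8, q10.
Union after reading b: {q1, q4}.
Now take the λ-closure:
From q4 via λ: add q6.
From q6 via λ: add q10.
From q10 via λ: add q7.
From q7 via λ: add q8.
No new states can be added; the closed set is {q1, q4, q6, q7, q8, q10}.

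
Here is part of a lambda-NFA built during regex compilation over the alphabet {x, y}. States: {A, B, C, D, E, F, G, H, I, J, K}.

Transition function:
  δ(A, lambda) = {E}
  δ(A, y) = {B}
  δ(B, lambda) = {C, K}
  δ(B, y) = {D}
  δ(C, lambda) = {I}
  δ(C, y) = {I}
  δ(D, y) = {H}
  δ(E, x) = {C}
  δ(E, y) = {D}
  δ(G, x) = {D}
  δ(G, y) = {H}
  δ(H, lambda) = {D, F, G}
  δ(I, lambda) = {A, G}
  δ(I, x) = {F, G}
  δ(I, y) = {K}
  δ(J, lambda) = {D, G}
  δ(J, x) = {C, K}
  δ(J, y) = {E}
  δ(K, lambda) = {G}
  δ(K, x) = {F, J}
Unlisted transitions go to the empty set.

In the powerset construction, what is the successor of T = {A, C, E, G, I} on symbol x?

E on x → {C}.
G on x → {D}.
I on x → {F, G}.
No x-transition from A, C.
Union after reading x: {C, D, F, G}.
Now take the lambda-closure:
From C via lambda: add I.
From I via lambda: add A.
From A via lambda: add E.
No new states can be added; the closed set is {A, C, D, E, F, G, I}.

{A, C, D, E, F, G, I}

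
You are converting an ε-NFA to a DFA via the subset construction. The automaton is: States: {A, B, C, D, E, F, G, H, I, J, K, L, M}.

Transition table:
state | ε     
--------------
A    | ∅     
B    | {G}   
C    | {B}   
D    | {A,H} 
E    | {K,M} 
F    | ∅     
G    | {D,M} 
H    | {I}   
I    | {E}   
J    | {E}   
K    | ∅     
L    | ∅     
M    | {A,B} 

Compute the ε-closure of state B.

{A, B, D, E, G, H, I, K, M}

Start with {B}.
From B via ε: add G.
From G via ε: add D, M.
From D via ε: add A, H.
From H via ε: add I.
From I via ε: add E.
From E via ε: add K.
No new states can be added; the closed set is {A, B, D, E, G, H, I, K, M}.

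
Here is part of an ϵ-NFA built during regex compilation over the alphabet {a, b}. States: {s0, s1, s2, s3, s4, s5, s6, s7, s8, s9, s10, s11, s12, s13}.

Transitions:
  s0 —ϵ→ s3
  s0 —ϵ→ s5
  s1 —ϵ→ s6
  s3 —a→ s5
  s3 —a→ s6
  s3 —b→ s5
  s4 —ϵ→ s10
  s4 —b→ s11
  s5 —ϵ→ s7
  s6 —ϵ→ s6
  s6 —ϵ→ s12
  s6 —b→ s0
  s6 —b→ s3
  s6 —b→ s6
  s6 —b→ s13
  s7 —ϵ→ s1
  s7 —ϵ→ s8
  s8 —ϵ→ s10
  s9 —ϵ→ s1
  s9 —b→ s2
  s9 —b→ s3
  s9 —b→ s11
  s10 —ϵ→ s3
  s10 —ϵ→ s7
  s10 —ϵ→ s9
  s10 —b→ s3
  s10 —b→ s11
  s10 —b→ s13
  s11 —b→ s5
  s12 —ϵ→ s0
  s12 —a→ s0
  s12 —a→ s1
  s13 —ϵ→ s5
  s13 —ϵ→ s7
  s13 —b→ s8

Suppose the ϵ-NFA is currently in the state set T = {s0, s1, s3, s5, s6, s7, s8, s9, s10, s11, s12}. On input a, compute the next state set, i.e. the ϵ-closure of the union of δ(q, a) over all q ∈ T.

s3 on a → {s5, s6}.
s12 on a → {s0, s1}.
No a-transition from s0, s1, s5, s6, s7, s8, s9, s10, s11.
Union after reading a: {s0, s1, s5, s6}.
Now take the ϵ-closure:
From s0 via ϵ: add s3.
From s5 via ϵ: add s7.
From s6 via ϵ: add s12.
From s7 via ϵ: add s8.
From s8 via ϵ: add s10.
From s10 via ϵ: add s9.
No new states can be added; the closed set is {s0, s1, s3, s5, s6, s7, s8, s9, s10, s12}.

{s0, s1, s3, s5, s6, s7, s8, s9, s10, s12}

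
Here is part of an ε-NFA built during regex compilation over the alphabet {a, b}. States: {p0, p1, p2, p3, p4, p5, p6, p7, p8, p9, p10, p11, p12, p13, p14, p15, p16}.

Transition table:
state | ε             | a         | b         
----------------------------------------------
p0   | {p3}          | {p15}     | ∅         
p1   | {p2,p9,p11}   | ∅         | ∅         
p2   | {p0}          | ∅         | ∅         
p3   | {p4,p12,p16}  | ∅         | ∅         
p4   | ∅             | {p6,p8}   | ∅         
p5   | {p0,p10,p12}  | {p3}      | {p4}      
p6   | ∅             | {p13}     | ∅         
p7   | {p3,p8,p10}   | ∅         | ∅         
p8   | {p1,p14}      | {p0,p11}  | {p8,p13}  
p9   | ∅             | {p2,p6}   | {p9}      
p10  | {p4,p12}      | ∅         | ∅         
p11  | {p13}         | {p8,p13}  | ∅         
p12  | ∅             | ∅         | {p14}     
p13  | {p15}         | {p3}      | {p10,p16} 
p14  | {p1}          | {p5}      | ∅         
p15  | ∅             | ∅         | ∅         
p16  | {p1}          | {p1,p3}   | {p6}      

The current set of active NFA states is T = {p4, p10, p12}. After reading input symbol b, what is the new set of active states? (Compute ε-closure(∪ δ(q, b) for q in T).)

p12 on b → {p14}.
No b-transition from p4, p10.
Union after reading b: {p14}.
Now take the ε-closure:
From p14 via ε: add p1.
From p1 via ε: add p2, p9, p11.
From p2 via ε: add p0.
From p11 via ε: add p13.
From p0 via ε: add p3.
From p13 via ε: add p15.
From p3 via ε: add p4, p12, p16.
No new states can be added; the closed set is {p0, p1, p2, p3, p4, p9, p11, p12, p13, p14, p15, p16}.

{p0, p1, p2, p3, p4, p9, p11, p12, p13, p14, p15, p16}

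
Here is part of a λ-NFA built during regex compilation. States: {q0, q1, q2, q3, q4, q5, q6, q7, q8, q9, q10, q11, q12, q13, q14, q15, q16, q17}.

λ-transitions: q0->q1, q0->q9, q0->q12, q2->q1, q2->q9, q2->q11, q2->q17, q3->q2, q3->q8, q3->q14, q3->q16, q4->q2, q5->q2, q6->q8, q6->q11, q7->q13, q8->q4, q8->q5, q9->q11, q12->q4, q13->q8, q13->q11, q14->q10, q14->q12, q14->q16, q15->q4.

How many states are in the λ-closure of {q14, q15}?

Start with {q14, q15}.
From q14 via λ: add q10, q12, q16.
From q15 via λ: add q4.
From q4 via λ: add q2.
From q2 via λ: add q1, q9, q11, q17.
λ-closure = {q1, q2, q4, q9, q10, q11, q12, q14, q15, q16, q17}, which has 11 states.

11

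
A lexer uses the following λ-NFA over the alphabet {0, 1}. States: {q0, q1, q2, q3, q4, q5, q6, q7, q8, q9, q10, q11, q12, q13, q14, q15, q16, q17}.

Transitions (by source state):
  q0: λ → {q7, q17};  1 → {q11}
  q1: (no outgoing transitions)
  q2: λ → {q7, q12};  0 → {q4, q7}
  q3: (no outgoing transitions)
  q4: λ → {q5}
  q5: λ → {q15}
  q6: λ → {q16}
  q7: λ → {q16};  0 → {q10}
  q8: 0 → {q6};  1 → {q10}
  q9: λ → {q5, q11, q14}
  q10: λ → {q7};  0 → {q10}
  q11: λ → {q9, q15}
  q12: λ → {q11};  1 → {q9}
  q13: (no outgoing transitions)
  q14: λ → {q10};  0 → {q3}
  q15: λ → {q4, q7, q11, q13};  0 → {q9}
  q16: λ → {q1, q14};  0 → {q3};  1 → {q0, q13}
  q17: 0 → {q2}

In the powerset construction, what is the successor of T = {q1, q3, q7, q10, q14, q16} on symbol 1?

{q0, q1, q7, q10, q13, q14, q16, q17}

q16 on 1 → {q0, q13}.
No 1-transition from q1, q3, q7, q10, q14.
Union after reading 1: {q0, q13}.
Now take the λ-closure:
From q0 via λ: add q7, q17.
From q7 via λ: add q16.
From q16 via λ: add q1, q14.
From q14 via λ: add q10.
No new states can be added; the closed set is {q0, q1, q7, q10, q13, q14, q16, q17}.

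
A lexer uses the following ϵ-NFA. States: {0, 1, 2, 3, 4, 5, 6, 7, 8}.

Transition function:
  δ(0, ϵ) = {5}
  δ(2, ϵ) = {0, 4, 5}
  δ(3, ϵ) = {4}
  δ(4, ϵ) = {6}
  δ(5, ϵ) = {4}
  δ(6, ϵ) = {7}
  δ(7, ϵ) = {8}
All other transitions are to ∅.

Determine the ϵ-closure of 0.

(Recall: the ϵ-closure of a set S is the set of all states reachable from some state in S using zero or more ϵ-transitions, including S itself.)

Start with {0}.
From 0 via ϵ: add 5.
From 5 via ϵ: add 4.
From 4 via ϵ: add 6.
From 6 via ϵ: add 7.
From 7 via ϵ: add 8.
No new states can be added; the closed set is {0, 4, 5, 6, 7, 8}.

{0, 4, 5, 6, 7, 8}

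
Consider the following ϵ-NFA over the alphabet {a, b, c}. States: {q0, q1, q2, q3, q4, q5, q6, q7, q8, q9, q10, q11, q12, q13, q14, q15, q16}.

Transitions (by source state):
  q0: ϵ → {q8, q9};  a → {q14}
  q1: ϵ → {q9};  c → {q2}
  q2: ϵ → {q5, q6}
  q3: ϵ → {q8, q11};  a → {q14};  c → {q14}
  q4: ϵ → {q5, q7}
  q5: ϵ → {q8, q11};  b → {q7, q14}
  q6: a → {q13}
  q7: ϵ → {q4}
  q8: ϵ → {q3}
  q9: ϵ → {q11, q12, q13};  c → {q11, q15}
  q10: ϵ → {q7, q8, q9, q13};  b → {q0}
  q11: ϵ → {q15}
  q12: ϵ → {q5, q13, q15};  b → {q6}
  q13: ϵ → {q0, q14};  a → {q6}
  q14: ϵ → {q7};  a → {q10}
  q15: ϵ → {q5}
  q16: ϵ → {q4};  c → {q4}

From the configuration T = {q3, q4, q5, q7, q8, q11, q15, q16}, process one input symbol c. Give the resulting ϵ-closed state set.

{q3, q4, q5, q7, q8, q11, q14, q15}

q3 on c → {q14}.
q16 on c → {q4}.
No c-transition from q4, q5, q7, q8, q11, q15.
Union after reading c: {q4, q14}.
Now take the ϵ-closure:
From q4 via ϵ: add q5, q7.
From q5 via ϵ: add q8, q11.
From q8 via ϵ: add q3.
From q11 via ϵ: add q15.
No new states can be added; the closed set is {q3, q4, q5, q7, q8, q11, q14, q15}.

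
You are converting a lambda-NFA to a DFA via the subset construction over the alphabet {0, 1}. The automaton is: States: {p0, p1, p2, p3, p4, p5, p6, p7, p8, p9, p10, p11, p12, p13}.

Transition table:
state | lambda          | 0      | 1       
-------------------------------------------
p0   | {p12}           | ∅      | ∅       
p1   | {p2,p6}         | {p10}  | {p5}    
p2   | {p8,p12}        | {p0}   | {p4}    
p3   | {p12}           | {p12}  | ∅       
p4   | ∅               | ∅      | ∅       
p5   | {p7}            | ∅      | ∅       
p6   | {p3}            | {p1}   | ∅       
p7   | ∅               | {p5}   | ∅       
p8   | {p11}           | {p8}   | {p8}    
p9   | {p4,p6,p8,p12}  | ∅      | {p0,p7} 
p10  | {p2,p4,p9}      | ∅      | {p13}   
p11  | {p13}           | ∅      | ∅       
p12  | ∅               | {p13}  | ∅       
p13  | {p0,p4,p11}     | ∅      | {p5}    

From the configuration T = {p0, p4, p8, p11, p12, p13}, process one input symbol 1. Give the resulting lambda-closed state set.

p8 on 1 → {p8}.
p13 on 1 → {p5}.
No 1-transition from p0, p4, p11, p12.
Union after reading 1: {p5, p8}.
Now take the lambda-closure:
From p5 via lambda: add p7.
From p8 via lambda: add p11.
From p11 via lambda: add p13.
From p13 via lambda: add p0, p4.
From p0 via lambda: add p12.
No new states can be added; the closed set is {p0, p4, p5, p7, p8, p11, p12, p13}.

{p0, p4, p5, p7, p8, p11, p12, p13}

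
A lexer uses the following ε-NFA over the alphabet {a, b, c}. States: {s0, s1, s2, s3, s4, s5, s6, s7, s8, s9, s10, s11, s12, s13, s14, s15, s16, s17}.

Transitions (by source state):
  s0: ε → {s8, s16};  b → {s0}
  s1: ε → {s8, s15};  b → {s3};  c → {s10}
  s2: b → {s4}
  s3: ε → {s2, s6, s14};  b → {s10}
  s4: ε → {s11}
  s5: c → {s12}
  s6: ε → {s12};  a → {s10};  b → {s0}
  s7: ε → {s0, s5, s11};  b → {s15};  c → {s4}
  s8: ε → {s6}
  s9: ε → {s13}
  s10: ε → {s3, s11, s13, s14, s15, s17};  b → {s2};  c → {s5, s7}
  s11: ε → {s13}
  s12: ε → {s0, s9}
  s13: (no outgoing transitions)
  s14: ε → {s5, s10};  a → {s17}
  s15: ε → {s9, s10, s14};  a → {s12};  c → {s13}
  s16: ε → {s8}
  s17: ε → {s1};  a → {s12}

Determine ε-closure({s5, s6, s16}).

Start with {s5, s6, s16}.
From s6 via ε: add s12.
From s16 via ε: add s8.
From s12 via ε: add s0, s9.
From s9 via ε: add s13.
No new states can be added; the closed set is {s0, s5, s6, s8, s9, s12, s13, s16}.

{s0, s5, s6, s8, s9, s12, s13, s16}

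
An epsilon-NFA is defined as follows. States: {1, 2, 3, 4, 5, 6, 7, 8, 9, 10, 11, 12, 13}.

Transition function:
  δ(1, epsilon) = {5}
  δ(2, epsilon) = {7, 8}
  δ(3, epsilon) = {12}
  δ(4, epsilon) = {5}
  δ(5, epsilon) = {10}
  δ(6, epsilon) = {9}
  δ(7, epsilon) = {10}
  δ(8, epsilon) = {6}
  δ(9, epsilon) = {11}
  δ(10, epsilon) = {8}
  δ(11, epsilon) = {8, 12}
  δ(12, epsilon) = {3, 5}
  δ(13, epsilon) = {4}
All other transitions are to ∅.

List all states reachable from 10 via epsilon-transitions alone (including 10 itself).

Start with {10}.
From 10 via epsilon: add 8.
From 8 via epsilon: add 6.
From 6 via epsilon: add 9.
From 9 via epsilon: add 11.
From 11 via epsilon: add 12.
From 12 via epsilon: add 3, 5.
No new states can be added; the closed set is {3, 5, 6, 8, 9, 10, 11, 12}.

{3, 5, 6, 8, 9, 10, 11, 12}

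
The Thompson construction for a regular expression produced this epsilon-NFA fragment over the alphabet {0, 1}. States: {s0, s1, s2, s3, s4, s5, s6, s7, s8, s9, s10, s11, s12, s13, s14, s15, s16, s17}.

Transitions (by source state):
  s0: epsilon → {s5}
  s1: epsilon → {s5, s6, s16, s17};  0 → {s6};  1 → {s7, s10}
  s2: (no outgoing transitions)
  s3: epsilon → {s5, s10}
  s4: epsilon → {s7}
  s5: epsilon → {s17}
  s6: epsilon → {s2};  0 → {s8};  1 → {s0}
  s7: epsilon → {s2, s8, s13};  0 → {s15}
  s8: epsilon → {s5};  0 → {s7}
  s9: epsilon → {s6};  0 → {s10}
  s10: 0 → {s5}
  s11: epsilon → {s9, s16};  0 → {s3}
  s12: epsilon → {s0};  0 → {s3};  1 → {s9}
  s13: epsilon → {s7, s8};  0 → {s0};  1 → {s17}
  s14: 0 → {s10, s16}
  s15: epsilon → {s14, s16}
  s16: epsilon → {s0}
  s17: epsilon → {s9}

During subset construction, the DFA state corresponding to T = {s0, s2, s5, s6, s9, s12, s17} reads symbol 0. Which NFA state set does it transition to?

{s2, s3, s5, s6, s8, s9, s10, s17}

s6 on 0 → {s8}.
s9 on 0 → {s10}.
s12 on 0 → {s3}.
No 0-transition from s0, s2, s5, s17.
Union after reading 0: {s3, s8, s10}.
Now take the epsilon-closure:
From s3 via epsilon: add s5.
From s5 via epsilon: add s17.
From s17 via epsilon: add s9.
From s9 via epsilon: add s6.
From s6 via epsilon: add s2.
No new states can be added; the closed set is {s2, s3, s5, s6, s8, s9, s10, s17}.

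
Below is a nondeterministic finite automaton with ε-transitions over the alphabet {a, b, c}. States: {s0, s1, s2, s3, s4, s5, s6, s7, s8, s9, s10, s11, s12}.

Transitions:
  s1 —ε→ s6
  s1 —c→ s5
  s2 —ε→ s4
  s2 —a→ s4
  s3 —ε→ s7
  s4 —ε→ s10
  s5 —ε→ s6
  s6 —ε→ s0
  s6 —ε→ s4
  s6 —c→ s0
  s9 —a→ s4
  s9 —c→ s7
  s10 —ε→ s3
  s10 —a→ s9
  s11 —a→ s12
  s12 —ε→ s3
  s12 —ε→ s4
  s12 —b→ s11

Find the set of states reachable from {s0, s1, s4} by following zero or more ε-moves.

{s0, s1, s3, s4, s6, s7, s10}

Start with {s0, s1, s4}.
From s1 via ε: add s6.
From s4 via ε: add s10.
From s10 via ε: add s3.
From s3 via ε: add s7.
No new states can be added; the closed set is {s0, s1, s3, s4, s6, s7, s10}.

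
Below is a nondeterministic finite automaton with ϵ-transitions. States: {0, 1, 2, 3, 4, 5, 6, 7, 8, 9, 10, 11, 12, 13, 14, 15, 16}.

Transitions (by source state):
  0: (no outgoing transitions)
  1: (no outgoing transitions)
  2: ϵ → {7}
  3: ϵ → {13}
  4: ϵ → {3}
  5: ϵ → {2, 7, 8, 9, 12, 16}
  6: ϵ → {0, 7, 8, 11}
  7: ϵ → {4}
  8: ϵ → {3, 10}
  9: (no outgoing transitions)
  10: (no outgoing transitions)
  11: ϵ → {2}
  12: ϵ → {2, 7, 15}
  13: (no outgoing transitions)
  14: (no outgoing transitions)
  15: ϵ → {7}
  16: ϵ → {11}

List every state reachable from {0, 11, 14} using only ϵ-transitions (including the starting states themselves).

Start with {0, 11, 14}.
From 11 via ϵ: add 2.
From 2 via ϵ: add 7.
From 7 via ϵ: add 4.
From 4 via ϵ: add 3.
From 3 via ϵ: add 13.
No new states can be added; the closed set is {0, 2, 3, 4, 7, 11, 13, 14}.

{0, 2, 3, 4, 7, 11, 13, 14}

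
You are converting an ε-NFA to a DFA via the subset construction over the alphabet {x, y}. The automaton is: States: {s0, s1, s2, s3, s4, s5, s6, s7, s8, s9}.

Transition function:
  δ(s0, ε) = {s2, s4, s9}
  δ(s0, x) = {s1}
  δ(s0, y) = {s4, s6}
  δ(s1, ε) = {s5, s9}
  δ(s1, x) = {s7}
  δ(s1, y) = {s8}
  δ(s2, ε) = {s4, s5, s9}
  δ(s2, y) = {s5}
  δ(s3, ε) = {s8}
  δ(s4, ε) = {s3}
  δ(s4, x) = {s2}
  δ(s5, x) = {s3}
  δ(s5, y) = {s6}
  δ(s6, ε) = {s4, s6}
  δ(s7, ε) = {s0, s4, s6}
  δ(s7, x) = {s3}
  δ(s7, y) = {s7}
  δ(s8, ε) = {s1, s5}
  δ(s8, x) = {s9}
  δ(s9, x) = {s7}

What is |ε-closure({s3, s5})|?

5

Start with {s3, s5}.
From s3 via ε: add s8.
From s8 via ε: add s1.
From s1 via ε: add s9.
ε-closure = {s1, s3, s5, s8, s9}, which has 5 states.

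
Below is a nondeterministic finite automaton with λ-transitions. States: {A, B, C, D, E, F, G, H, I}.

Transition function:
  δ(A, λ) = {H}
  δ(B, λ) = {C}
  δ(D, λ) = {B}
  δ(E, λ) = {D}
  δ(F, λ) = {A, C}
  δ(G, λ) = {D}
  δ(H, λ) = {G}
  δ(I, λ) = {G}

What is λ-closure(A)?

Start with {A}.
From A via λ: add H.
From H via λ: add G.
From G via λ: add D.
From D via λ: add B.
From B via λ: add C.
No new states can be added; the closed set is {A, B, C, D, G, H}.

{A, B, C, D, G, H}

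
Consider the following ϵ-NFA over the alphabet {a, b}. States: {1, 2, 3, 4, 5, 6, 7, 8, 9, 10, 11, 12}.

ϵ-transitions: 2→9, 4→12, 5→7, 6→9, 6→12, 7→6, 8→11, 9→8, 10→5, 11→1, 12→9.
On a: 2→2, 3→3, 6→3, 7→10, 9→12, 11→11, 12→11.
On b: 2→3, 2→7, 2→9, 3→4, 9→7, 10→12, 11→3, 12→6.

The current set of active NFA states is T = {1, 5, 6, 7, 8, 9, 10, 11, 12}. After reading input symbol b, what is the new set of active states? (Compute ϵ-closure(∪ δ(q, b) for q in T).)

9 on b → {7}.
10 on b → {12}.
11 on b → {3}.
12 on b → {6}.
No b-transition from 1, 5, 6, 7, 8.
Union after reading b: {3, 6, 7, 12}.
Now take the ϵ-closure:
From 6 via ϵ: add 9.
From 9 via ϵ: add 8.
From 8 via ϵ: add 11.
From 11 via ϵ: add 1.
No new states can be added; the closed set is {1, 3, 6, 7, 8, 9, 11, 12}.

{1, 3, 6, 7, 8, 9, 11, 12}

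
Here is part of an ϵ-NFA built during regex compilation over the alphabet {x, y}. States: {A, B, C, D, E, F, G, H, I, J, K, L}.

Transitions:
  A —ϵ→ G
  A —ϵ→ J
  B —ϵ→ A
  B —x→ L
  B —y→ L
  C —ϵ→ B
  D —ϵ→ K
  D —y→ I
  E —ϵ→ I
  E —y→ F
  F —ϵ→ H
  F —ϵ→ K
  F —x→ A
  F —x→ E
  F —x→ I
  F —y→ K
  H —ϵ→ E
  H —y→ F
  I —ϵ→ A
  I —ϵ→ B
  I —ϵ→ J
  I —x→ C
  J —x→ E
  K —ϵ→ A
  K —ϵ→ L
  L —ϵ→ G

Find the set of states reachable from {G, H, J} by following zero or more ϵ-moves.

Start with {G, H, J}.
From H via ϵ: add E.
From E via ϵ: add I.
From I via ϵ: add A, B.
No new states can be added; the closed set is {A, B, E, G, H, I, J}.

{A, B, E, G, H, I, J}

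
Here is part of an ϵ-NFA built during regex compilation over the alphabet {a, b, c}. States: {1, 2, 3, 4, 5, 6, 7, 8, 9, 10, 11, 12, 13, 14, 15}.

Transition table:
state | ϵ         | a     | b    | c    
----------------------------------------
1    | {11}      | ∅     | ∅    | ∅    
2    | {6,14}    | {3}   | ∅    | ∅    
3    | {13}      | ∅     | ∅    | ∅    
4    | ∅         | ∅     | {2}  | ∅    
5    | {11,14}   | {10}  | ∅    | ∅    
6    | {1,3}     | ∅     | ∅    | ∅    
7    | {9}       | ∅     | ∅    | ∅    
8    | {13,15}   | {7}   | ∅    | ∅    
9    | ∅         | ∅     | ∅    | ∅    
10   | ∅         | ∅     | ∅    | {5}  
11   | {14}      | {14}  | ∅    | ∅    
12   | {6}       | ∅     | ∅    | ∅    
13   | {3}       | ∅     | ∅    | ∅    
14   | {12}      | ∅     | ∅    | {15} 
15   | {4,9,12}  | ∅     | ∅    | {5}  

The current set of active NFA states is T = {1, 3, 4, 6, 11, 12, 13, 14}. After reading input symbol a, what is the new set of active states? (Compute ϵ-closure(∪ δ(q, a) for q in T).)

{1, 3, 6, 11, 12, 13, 14}

11 on a → {14}.
No a-transition from 1, 3, 4, 6, 12, 13, 14.
Union after reading a: {14}.
Now take the ϵ-closure:
From 14 via ϵ: add 12.
From 12 via ϵ: add 6.
From 6 via ϵ: add 1, 3.
From 1 via ϵ: add 11.
From 3 via ϵ: add 13.
No new states can be added; the closed set is {1, 3, 6, 11, 12, 13, 14}.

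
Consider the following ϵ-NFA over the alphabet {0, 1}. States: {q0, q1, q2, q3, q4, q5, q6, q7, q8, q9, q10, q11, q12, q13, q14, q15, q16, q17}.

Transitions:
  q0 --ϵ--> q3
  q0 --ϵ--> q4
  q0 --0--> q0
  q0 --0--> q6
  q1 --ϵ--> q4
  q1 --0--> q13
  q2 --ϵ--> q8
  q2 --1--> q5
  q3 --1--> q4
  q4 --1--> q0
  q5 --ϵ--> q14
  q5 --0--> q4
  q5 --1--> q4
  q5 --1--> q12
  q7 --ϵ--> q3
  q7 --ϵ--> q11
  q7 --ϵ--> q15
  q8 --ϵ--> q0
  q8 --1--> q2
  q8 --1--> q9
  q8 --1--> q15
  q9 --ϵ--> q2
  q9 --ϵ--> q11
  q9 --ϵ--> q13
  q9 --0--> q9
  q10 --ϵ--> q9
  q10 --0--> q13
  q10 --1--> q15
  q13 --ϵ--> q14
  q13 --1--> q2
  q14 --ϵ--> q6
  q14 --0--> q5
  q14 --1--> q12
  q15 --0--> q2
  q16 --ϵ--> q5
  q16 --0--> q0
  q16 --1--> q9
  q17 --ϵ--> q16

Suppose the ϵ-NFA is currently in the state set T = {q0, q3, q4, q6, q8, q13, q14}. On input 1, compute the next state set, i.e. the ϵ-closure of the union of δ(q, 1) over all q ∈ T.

q3 on 1 → {q4}.
q4 on 1 → {q0}.
q8 on 1 → {q2, q9, q15}.
q13 on 1 → {q2}.
q14 on 1 → {q12}.
No 1-transition from q0, q6.
Union after reading 1: {q0, q2, q4, q9, q12, q15}.
Now take the ϵ-closure:
From q0 via ϵ: add q3.
From q2 via ϵ: add q8.
From q9 via ϵ: add q11, q13.
From q13 via ϵ: add q14.
From q14 via ϵ: add q6.
No new states can be added; the closed set is {q0, q2, q3, q4, q6, q8, q9, q11, q12, q13, q14, q15}.

{q0, q2, q3, q4, q6, q8, q9, q11, q12, q13, q14, q15}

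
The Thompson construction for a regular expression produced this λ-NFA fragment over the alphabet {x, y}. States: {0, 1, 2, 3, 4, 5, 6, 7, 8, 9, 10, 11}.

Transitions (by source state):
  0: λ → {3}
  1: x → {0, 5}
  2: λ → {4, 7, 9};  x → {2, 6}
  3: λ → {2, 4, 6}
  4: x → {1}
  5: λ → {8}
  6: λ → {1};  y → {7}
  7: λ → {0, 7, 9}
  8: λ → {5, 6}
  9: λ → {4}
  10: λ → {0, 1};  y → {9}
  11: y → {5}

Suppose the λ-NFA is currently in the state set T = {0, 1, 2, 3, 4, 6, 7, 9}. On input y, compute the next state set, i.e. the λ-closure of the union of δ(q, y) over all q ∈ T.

{0, 1, 2, 3, 4, 6, 7, 9}

6 on y → {7}.
No y-transition from 0, 1, 2, 3, 4, 7, 9.
Union after reading y: {7}.
Now take the λ-closure:
From 7 via λ: add 0, 9.
From 0 via λ: add 3.
From 9 via λ: add 4.
From 3 via λ: add 2, 6.
From 6 via λ: add 1.
No new states can be added; the closed set is {0, 1, 2, 3, 4, 6, 7, 9}.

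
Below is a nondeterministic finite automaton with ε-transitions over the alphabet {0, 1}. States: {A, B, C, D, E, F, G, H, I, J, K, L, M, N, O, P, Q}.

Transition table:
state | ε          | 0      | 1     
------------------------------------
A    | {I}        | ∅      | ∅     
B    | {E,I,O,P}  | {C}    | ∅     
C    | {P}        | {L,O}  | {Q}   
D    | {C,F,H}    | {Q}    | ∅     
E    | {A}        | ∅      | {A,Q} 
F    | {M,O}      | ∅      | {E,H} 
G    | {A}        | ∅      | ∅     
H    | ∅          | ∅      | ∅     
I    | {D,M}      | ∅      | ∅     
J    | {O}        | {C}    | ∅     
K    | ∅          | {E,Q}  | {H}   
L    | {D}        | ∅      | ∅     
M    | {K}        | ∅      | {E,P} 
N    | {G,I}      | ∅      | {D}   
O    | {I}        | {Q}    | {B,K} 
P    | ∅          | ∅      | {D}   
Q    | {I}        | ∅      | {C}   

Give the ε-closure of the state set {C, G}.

{A, C, D, F, G, H, I, K, M, O, P}

Start with {C, G}.
From C via ε: add P.
From G via ε: add A.
From A via ε: add I.
From I via ε: add D, M.
From D via ε: add F, H.
From M via ε: add K.
From F via ε: add O.
No new states can be added; the closed set is {A, C, D, F, G, H, I, K, M, O, P}.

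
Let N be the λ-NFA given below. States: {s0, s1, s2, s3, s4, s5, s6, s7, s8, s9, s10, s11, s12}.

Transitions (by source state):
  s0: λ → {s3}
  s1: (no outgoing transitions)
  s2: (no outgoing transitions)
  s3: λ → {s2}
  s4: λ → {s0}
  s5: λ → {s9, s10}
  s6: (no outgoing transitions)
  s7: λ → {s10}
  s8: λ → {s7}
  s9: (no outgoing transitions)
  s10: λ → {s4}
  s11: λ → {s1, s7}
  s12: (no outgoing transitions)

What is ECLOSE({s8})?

Start with {s8}.
From s8 via λ: add s7.
From s7 via λ: add s10.
From s10 via λ: add s4.
From s4 via λ: add s0.
From s0 via λ: add s3.
From s3 via λ: add s2.
No new states can be added; the closed set is {s0, s2, s3, s4, s7, s8, s10}.

{s0, s2, s3, s4, s7, s8, s10}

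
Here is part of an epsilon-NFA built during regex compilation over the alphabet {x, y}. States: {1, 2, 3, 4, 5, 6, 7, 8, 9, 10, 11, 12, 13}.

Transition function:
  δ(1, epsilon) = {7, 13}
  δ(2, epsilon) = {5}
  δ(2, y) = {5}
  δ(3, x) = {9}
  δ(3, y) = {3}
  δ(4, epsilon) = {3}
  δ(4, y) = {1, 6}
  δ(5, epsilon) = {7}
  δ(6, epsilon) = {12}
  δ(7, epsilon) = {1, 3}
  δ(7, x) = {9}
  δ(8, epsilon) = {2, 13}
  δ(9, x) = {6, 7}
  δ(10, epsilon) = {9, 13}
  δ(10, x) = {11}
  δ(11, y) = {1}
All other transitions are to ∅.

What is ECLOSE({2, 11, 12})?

Start with {2, 11, 12}.
From 2 via epsilon: add 5.
From 5 via epsilon: add 7.
From 7 via epsilon: add 1, 3.
From 1 via epsilon: add 13.
No new states can be added; the closed set is {1, 2, 3, 5, 7, 11, 12, 13}.

{1, 2, 3, 5, 7, 11, 12, 13}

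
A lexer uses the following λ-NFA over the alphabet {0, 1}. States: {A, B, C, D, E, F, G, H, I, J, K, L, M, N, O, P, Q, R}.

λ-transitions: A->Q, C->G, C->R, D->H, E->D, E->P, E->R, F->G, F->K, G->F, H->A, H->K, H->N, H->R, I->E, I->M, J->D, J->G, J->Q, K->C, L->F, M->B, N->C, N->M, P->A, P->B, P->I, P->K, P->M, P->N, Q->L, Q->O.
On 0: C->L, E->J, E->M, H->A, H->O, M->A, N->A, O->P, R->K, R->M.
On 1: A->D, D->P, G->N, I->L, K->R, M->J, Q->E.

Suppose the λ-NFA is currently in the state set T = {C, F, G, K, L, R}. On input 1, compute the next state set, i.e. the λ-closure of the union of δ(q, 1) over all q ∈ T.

G on 1 → {N}.
K on 1 → {R}.
No 1-transition from C, F, L, R.
Union after reading 1: {N, R}.
Now take the λ-closure:
From N via λ: add C, M.
From C via λ: add G.
From M via λ: add B.
From G via λ: add F.
From F via λ: add K.
No new states can be added; the closed set is {B, C, F, G, K, M, N, R}.

{B, C, F, G, K, M, N, R}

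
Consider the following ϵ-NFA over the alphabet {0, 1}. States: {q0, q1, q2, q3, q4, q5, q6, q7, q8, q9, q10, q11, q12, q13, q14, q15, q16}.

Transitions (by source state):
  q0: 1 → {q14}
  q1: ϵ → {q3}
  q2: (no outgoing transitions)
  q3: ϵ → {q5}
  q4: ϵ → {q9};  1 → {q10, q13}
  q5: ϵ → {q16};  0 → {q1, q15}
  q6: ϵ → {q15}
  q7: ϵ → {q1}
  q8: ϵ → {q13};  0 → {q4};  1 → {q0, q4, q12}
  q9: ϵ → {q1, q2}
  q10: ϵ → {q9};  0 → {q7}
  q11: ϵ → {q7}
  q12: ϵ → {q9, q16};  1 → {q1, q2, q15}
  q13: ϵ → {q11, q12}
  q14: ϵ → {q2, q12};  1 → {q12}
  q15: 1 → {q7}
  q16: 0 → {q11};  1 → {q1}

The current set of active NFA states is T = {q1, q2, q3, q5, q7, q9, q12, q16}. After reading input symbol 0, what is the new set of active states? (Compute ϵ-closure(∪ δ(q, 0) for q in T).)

{q1, q3, q5, q7, q11, q15, q16}

q5 on 0 → {q1, q15}.
q16 on 0 → {q11}.
No 0-transition from q1, q2, q3, q7, q9, q12.
Union after reading 0: {q1, q11, q15}.
Now take the ϵ-closure:
From q1 via ϵ: add q3.
From q11 via ϵ: add q7.
From q3 via ϵ: add q5.
From q5 via ϵ: add q16.
No new states can be added; the closed set is {q1, q3, q5, q7, q11, q15, q16}.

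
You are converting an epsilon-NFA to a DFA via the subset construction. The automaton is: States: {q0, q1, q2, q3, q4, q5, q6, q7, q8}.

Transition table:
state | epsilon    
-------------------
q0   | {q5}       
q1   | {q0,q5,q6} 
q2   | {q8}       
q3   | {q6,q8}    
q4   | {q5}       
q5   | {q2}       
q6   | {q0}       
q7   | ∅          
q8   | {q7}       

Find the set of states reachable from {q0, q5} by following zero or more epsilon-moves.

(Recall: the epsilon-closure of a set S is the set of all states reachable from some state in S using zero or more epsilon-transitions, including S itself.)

Start with {q0, q5}.
From q5 via epsilon: add q2.
From q2 via epsilon: add q8.
From q8 via epsilon: add q7.
No new states can be added; the closed set is {q0, q2, q5, q7, q8}.

{q0, q2, q5, q7, q8}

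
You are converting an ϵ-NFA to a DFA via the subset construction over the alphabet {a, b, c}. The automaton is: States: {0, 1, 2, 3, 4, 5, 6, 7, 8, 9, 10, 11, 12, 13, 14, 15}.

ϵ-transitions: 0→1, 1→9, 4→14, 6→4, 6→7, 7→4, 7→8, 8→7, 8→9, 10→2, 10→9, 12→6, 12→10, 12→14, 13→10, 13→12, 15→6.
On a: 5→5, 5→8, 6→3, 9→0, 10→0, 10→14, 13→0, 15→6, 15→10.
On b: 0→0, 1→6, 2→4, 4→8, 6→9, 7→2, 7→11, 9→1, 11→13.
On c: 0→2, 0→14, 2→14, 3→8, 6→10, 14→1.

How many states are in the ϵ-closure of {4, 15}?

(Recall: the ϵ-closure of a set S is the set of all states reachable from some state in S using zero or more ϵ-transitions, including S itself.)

7

Start with {4, 15}.
From 4 via ϵ: add 14.
From 15 via ϵ: add 6.
From 6 via ϵ: add 7.
From 7 via ϵ: add 8.
From 8 via ϵ: add 9.
ϵ-closure = {4, 6, 7, 8, 9, 14, 15}, which has 7 states.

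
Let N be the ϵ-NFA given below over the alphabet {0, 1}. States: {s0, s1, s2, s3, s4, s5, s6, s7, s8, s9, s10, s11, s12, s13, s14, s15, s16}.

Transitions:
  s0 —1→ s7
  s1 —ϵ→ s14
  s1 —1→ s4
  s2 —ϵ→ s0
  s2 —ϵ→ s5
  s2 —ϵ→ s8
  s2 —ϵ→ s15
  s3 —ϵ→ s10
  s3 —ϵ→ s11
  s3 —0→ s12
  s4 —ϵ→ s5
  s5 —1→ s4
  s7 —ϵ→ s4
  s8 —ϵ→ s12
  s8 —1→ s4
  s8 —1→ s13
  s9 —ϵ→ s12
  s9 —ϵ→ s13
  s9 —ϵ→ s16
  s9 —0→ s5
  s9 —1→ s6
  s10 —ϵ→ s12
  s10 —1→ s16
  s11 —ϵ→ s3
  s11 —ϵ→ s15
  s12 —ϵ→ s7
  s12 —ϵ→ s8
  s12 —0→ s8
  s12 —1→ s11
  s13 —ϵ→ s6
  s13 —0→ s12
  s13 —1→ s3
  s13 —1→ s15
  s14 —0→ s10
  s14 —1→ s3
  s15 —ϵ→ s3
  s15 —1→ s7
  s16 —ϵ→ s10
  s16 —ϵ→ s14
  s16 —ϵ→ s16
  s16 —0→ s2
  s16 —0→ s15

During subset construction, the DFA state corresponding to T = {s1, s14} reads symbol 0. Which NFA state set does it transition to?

s14 on 0 → {s10}.
No 0-transition from s1.
Union after reading 0: {s10}.
Now take the ϵ-closure:
From s10 via ϵ: add s12.
From s12 via ϵ: add s7, s8.
From s7 via ϵ: add s4.
From s4 via ϵ: add s5.
No new states can be added; the closed set is {s4, s5, s7, s8, s10, s12}.

{s4, s5, s7, s8, s10, s12}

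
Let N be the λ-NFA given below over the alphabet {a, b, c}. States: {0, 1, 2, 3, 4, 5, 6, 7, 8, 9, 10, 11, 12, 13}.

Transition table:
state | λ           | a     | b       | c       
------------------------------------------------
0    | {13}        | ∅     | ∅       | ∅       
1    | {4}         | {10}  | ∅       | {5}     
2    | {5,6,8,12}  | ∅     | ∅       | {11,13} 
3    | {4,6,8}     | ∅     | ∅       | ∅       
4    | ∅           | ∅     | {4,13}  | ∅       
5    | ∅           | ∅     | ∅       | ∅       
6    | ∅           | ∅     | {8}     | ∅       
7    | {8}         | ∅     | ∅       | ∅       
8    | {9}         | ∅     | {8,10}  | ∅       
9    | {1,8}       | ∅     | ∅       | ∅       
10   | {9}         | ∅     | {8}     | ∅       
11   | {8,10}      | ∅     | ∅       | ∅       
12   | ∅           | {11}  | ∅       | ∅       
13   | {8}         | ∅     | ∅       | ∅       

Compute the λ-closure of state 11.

Start with {11}.
From 11 via λ: add 8, 10.
From 8 via λ: add 9.
From 9 via λ: add 1.
From 1 via λ: add 4.
No new states can be added; the closed set is {1, 4, 8, 9, 10, 11}.

{1, 4, 8, 9, 10, 11}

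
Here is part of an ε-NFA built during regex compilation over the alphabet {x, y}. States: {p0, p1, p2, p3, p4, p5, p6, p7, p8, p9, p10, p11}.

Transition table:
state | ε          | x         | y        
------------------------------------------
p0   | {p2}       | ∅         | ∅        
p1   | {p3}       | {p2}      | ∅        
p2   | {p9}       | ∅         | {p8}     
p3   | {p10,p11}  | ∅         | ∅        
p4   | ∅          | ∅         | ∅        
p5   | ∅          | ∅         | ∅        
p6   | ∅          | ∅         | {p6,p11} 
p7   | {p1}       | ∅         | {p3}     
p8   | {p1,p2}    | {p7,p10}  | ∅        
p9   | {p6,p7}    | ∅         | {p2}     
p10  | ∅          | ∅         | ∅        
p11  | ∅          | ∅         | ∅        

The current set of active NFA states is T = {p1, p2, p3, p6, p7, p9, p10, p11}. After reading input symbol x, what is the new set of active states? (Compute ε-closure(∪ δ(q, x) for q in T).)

p1 on x → {p2}.
No x-transition from p2, p3, p6, p7, p9, p10, p11.
Union after reading x: {p2}.
Now take the ε-closure:
From p2 via ε: add p9.
From p9 via ε: add p6, p7.
From p7 via ε: add p1.
From p1 via ε: add p3.
From p3 via ε: add p10, p11.
No new states can be added; the closed set is {p1, p2, p3, p6, p7, p9, p10, p11}.

{p1, p2, p3, p6, p7, p9, p10, p11}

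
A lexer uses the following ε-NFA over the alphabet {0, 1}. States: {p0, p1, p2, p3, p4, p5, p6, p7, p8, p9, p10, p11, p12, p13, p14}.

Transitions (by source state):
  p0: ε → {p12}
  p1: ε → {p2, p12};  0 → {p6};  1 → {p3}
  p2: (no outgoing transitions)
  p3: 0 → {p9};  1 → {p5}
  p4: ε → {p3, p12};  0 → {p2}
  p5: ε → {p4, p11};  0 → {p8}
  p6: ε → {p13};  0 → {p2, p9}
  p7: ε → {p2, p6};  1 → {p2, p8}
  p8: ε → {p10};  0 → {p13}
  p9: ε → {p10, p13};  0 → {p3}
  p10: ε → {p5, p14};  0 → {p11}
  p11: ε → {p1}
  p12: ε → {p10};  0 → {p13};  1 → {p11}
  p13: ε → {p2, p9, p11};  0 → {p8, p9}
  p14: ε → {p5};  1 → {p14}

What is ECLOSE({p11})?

Start with {p11}.
From p11 via ε: add p1.
From p1 via ε: add p2, p12.
From p12 via ε: add p10.
From p10 via ε: add p5, p14.
From p5 via ε: add p4.
From p4 via ε: add p3.
No new states can be added; the closed set is {p1, p2, p3, p4, p5, p10, p11, p12, p14}.

{p1, p2, p3, p4, p5, p10, p11, p12, p14}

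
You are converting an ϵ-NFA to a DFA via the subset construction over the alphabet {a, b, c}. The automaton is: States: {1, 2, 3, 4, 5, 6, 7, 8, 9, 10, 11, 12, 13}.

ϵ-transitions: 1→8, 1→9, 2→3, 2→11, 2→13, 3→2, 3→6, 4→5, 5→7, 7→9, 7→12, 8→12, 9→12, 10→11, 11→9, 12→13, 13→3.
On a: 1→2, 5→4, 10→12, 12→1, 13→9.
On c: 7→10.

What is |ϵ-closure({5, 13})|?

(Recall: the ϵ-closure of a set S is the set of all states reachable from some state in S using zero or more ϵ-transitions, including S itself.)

Start with {5, 13}.
From 5 via ϵ: add 7.
From 13 via ϵ: add 3.
From 3 via ϵ: add 2, 6.
From 7 via ϵ: add 9, 12.
From 2 via ϵ: add 11.
ϵ-closure = {2, 3, 5, 6, 7, 9, 11, 12, 13}, which has 9 states.

9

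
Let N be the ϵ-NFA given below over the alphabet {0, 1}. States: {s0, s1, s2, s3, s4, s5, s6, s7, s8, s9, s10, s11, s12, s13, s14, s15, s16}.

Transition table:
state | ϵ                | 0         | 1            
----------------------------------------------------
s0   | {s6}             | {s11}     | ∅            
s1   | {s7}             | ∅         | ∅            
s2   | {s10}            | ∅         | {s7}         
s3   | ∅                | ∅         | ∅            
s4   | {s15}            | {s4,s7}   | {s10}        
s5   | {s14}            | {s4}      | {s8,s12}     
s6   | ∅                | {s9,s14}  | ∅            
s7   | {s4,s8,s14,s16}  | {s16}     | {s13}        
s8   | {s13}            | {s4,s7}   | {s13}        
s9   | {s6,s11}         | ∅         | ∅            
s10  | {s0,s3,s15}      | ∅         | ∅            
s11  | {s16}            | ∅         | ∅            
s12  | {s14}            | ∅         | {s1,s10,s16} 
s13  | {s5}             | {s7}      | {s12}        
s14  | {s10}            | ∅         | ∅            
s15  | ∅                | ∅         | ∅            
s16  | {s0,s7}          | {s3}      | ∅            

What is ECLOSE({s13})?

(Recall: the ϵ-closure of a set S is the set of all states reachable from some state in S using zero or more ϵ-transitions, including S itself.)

Start with {s13}.
From s13 via ϵ: add s5.
From s5 via ϵ: add s14.
From s14 via ϵ: add s10.
From s10 via ϵ: add s0, s3, s15.
From s0 via ϵ: add s6.
No new states can be added; the closed set is {s0, s3, s5, s6, s10, s13, s14, s15}.

{s0, s3, s5, s6, s10, s13, s14, s15}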